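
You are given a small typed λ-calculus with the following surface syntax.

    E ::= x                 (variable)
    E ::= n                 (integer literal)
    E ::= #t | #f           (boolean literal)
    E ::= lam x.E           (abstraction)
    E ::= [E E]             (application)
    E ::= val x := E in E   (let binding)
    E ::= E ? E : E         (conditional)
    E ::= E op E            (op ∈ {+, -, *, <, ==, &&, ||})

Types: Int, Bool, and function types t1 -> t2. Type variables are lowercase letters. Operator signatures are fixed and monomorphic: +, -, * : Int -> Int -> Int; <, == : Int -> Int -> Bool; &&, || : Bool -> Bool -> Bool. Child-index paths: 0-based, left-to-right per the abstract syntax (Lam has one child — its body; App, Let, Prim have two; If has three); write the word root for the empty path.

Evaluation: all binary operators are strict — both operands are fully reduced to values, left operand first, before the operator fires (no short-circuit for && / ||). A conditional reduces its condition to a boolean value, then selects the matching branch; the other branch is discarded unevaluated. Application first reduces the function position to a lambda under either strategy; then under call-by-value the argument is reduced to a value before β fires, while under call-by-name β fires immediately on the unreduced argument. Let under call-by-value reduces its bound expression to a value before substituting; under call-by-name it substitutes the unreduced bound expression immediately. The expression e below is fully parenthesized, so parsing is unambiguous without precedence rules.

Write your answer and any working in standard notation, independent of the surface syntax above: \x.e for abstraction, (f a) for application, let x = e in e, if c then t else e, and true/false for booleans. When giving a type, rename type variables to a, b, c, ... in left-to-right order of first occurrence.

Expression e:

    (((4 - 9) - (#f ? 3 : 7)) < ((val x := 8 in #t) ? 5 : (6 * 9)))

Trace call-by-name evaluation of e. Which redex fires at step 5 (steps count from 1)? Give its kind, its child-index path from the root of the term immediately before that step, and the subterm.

Answer: if at 1 : (if true then 5 else (6 * 9))

Trace:
step 0: (((4 - 9) - (if false then 3 else 7)) < (if (let x = 8 in true) then 5 else (6 * 9)))
step 1: [delta@0.0] ((-5 - (if false then 3 else 7)) < (if (let x = 8 in true) then 5 else (6 * 9)))
step 2: [if@0.1] ((-5 - 7) < (if (let x = 8 in true) then 5 else (6 * 9)))
step 3: [delta@0] (-12 < (if (let x = 8 in true) then 5 else (6 * 9)))
step 4: [let@1.0] (-12 < (if true then 5 else (6 * 9)))
step 5: [if@1] (-12 < 5)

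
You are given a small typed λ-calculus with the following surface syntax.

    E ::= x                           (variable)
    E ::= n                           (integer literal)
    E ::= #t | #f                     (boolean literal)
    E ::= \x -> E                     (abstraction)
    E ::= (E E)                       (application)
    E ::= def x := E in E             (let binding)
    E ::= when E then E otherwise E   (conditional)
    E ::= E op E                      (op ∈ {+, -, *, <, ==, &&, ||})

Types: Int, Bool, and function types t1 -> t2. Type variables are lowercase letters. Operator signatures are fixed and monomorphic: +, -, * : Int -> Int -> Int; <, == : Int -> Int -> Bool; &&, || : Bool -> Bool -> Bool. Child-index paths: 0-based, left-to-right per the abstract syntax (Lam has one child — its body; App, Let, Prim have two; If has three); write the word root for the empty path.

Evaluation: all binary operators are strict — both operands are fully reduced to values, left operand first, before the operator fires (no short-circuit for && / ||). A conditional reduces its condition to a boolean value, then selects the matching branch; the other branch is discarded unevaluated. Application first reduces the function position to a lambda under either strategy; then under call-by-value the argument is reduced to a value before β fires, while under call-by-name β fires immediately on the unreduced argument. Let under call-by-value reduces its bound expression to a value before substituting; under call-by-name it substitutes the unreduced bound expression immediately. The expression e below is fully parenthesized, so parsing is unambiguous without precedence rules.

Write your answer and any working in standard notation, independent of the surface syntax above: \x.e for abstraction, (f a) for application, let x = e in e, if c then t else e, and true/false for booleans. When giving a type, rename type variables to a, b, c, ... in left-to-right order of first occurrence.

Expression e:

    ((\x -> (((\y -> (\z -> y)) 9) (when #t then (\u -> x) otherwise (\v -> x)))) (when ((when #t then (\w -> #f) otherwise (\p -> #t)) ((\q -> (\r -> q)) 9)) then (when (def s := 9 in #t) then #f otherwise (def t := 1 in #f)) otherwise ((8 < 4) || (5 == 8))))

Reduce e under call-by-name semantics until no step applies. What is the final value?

Answer: 9

Derivation:
step 0: ((\x.(((\y.(\z.y)) 9) (if true then (\u.x) else (\v.x)))) (if ((if true then (\w.false) else (\p.true)) ((\q.(\r.q)) 9)) then (if (let s = 9 in true) then false else (let t = 1 in false)) else ((8 < 4) || (5 == 8))))
step 1: [beta@root] (((\y.(\z.y)) 9) (if true then (\u.(if ((if true then (\w.false) else (\p.true)) ((\q.(\r.q)) 9)) then (if (let s = 9 in true) then false else (let t = 1 in false)) else ((8 < 4) || (5 == 8)))) else (\v.(if ((if true then (\w.false) else (\p.true)) ((\q.(\r.q)) 9)) then (if (let s = 9 in true) then false else (let t = 1 in false)) else ((8 < 4) || (5 == 8))))))
step 2: [beta@0] ((\z.9) (if true then (\u.(if ((if true then (\w.false) else (\p.true)) ((\q.(\r.q)) 9)) then (if (let s = 9 in true) then false else (let t = 1 in false)) else ((8 < 4) || (5 == 8)))) else (\v.(if ((if true then (\w.false) else (\p.true)) ((\q.(\r.q)) 9)) then (if (let s = 9 in true) then false else (let t = 1 in false)) else ((8 < 4) || (5 == 8))))))
step 3: [beta@root] 9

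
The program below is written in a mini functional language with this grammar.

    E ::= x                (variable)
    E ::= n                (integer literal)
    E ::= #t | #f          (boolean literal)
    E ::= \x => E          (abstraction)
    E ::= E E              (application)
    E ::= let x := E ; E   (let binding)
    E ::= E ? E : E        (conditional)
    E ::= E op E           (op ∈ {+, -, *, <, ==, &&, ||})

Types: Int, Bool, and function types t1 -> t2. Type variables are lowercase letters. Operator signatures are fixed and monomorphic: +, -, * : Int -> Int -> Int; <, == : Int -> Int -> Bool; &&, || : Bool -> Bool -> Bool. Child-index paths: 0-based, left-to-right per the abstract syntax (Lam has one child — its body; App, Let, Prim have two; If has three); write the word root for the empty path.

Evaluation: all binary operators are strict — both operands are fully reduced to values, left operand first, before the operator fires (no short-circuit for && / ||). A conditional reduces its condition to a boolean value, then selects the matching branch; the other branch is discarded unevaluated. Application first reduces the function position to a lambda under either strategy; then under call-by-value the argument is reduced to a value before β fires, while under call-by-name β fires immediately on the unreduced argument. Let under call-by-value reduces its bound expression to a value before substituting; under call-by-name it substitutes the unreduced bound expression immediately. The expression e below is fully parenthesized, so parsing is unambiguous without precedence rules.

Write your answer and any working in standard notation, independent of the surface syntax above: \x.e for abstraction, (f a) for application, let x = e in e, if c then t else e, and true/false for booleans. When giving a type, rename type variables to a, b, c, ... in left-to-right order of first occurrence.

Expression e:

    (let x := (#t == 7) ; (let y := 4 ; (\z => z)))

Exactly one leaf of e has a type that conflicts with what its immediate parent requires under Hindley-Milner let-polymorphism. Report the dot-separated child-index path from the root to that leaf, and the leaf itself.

Derivation:
  unify Bool ~ Int
  FAIL: mismatch Bool ~ Int

Answer: 0.0 : true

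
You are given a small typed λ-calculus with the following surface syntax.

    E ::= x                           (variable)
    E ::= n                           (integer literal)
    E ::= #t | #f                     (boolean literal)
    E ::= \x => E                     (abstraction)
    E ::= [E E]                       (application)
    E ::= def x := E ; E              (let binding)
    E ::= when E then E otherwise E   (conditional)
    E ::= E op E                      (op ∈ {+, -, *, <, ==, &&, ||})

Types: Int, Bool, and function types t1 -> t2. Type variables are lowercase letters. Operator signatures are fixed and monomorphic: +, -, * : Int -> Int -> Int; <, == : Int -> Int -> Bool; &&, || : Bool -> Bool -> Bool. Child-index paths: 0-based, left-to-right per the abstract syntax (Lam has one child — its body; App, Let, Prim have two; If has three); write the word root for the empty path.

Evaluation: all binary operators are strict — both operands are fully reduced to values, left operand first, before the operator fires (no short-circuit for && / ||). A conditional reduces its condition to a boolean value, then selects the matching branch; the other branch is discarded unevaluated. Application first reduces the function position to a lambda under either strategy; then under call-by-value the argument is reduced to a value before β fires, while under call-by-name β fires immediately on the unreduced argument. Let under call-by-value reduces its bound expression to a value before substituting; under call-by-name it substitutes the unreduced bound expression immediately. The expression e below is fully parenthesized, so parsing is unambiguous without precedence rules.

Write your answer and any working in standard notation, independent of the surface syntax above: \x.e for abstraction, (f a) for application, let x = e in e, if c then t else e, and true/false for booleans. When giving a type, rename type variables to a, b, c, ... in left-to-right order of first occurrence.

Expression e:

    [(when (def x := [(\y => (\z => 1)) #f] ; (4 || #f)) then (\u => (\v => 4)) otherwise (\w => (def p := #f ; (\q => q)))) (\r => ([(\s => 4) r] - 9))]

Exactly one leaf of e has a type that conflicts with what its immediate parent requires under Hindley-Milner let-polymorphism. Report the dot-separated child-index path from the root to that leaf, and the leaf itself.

Derivation:
\z._ : b -> Int
\y._ : a -> b -> Int
  unify a -> b -> Int ~ Bool -> c
  unify a ~ Bool
  unify b -> Int ~ c
_ _ : b -> Int
let x : forall. b -> Int
  unify Int ~ Bool
  FAIL: mismatch Int ~ Bool

Answer: 0.0.1.0 : 4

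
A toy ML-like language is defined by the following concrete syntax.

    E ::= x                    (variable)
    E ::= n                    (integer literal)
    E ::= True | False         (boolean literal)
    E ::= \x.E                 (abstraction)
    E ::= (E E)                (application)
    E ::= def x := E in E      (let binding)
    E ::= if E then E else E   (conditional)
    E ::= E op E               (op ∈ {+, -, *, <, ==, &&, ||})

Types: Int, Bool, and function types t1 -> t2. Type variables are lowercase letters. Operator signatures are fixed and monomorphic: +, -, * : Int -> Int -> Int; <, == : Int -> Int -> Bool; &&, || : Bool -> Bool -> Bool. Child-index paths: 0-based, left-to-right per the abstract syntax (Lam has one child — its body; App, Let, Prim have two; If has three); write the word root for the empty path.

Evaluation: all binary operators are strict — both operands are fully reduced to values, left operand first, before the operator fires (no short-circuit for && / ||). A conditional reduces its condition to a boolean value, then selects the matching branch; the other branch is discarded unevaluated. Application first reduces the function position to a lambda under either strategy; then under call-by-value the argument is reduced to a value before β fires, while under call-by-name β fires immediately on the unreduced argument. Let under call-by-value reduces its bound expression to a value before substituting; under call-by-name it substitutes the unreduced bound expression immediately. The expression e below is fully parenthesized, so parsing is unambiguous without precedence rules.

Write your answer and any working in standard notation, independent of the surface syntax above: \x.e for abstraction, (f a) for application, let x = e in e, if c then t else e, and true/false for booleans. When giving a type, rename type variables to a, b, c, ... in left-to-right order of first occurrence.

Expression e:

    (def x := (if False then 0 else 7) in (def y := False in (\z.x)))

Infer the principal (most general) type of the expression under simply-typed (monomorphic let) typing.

Working:
  unify Bool ~ Bool
  unify Int ~ Int
let x : Int
let y : Bool
x : Int
\z._ : a -> Int

Answer: a -> Int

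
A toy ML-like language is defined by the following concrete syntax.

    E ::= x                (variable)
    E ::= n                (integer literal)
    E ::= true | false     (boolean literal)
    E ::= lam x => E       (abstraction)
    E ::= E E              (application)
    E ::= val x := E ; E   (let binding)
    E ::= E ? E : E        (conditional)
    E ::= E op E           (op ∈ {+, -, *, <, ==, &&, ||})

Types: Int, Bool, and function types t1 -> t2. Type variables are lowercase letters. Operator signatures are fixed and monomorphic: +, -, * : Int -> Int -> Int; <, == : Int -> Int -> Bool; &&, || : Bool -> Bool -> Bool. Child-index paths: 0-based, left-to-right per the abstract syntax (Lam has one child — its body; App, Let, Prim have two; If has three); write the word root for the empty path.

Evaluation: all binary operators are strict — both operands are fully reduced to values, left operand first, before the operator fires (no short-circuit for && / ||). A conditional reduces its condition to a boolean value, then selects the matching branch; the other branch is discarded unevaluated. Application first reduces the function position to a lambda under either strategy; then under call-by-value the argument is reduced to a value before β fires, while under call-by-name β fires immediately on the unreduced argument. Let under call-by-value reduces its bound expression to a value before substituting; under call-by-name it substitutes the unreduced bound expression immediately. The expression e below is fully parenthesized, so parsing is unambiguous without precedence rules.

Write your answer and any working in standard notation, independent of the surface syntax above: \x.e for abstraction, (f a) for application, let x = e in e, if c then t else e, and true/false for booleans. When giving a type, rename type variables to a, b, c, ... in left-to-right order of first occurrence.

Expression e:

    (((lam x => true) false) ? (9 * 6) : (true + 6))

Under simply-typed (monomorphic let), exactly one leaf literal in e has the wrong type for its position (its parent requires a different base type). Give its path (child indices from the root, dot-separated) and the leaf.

Derivation:
\x._ : a -> Bool
  unify a -> Bool ~ Bool -> b
  unify a ~ Bool
  unify Bool ~ b
_ _ : Bool
  unify Bool ~ Bool
  unify Int ~ Int
  unify Int ~ Int
  unify Bool ~ Int
  FAIL: mismatch Bool ~ Int

Answer: 2.0 : true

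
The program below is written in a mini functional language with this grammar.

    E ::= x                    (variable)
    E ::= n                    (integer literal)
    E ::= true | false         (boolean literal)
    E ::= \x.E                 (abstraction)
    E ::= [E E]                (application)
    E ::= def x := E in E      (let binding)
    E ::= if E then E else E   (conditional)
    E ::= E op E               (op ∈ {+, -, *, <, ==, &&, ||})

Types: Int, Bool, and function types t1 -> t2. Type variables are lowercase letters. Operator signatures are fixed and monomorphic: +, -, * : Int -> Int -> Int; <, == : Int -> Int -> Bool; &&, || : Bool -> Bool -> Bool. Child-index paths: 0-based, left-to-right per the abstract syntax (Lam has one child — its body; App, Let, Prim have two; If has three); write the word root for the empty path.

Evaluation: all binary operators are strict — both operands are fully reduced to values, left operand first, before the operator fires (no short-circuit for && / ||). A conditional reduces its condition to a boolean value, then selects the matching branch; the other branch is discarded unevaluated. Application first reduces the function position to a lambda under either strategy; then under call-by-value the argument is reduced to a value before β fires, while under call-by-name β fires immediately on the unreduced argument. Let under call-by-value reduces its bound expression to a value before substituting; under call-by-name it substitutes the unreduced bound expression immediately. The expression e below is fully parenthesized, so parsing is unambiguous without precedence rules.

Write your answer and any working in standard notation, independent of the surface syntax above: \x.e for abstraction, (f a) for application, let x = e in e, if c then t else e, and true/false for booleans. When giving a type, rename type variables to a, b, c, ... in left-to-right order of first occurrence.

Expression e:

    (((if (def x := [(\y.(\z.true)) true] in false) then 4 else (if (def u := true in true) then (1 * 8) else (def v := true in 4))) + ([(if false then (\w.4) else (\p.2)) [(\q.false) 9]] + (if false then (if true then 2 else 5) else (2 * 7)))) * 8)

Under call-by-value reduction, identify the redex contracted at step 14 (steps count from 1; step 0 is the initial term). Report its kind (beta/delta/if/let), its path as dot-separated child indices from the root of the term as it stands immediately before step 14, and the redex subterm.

Answer: delta at root : (24 * 8)

Trace:
step 0: (((if (let x = ((\y.(\z.true)) true) in false) then 4 else (if (let u = true in true) then (1 * 8) else (let v = true in 4))) + (((if false then (\w.4) else (\p.2)) ((\q.false) 9)) + (if false then (if true then 2 else 5) else (2 * 7)))) * 8)
step 1: [beta@0.0.0.0] (((if (let x = (\z.true) in false) then 4 else (if (let u = true in true) then (1 * 8) else (let v = true in 4))) + (((if false then (\w.4) else (\p.2)) ((\q.false) 9)) + (if false then (if true then 2 else 5) else (2 * 7)))) * 8)
step 2: [let@0.0.0] (((if false then 4 else (if (let u = true in true) then (1 * 8) else (let v = true in 4))) + (((if false then (\w.4) else (\p.2)) ((\q.false) 9)) + (if false then (if true then 2 else 5) else (2 * 7)))) * 8)
step 3: [if@0.0] (((if (let u = true in true) then (1 * 8) else (let v = true in 4)) + (((if false then (\w.4) else (\p.2)) ((\q.false) 9)) + (if false then (if true then 2 else 5) else (2 * 7)))) * 8)
step 4: [let@0.0.0] (((if true then (1 * 8) else (let v = true in 4)) + (((if false then (\w.4) else (\p.2)) ((\q.false) 9)) + (if false then (if true then 2 else 5) else (2 * 7)))) * 8)
step 5: [if@0.0] (((1 * 8) + (((if false then (\w.4) else (\p.2)) ((\q.false) 9)) + (if false then (if true then 2 else 5) else (2 * 7)))) * 8)
step 6: [delta@0.0] ((8 + (((if false then (\w.4) else (\p.2)) ((\q.false) 9)) + (if false then (if true then 2 else 5) else (2 * 7)))) * 8)
step 7: [if@0.1.0.0] ((8 + (((\p.2) ((\q.false) 9)) + (if false then (if true then 2 else 5) else (2 * 7)))) * 8)
step 8: [beta@0.1.0.1] ((8 + (((\p.2) false) + (if false then (if true then 2 else 5) else (2 * 7)))) * 8)
step 9: [beta@0.1.0] ((8 + (2 + (if false then (if true then 2 else 5) else (2 * 7)))) * 8)
step 10: [if@0.1.1] ((8 + (2 + (2 * 7))) * 8)
step 11: [delta@0.1.1] ((8 + (2 + 14)) * 8)
step 12: [delta@0.1] ((8 + 16) * 8)
step 13: [delta@0] (24 * 8)
step 14: [delta@root] 192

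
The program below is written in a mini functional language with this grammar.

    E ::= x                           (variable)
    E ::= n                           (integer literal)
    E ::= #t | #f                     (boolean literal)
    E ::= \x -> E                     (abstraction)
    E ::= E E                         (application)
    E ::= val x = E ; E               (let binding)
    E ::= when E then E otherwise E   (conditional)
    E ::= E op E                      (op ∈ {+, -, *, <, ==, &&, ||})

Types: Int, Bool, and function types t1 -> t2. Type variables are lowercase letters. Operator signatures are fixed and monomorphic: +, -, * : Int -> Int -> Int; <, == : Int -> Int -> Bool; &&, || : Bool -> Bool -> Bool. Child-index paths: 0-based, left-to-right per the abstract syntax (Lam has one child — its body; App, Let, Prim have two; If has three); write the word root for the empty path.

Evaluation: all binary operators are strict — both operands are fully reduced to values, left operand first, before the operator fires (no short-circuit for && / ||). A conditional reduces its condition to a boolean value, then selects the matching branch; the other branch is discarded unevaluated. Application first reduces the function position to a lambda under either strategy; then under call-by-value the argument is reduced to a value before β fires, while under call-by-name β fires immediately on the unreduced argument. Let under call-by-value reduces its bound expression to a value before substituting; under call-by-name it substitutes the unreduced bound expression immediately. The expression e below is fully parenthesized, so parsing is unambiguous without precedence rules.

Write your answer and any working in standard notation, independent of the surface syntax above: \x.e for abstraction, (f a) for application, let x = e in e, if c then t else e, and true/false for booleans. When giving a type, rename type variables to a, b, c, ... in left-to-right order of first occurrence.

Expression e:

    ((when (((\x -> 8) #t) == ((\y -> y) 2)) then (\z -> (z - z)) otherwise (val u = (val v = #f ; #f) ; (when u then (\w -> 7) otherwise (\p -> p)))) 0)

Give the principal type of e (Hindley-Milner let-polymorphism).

Derivation:
\x._ : a -> Int
  unify a -> Int ~ Bool -> b
  unify a ~ Bool
  unify Int ~ b
_ _ : Int
  unify Int ~ Int
y : c
\y._ : c -> c
  unify c -> c ~ Int -> d
  unify c ~ Int
  unify Int ~ d
_ _ : Int
  unify Int ~ Int
  unify Bool ~ Bool
z : e
  unify e ~ Int
z : Int
  unify Int ~ Int
\z._ : Int -> Int
let v : Bool
let u : Bool
u : Bool
  unify Bool ~ Bool
\w._ : f -> Int
p : g
\p._ : g -> g
  unify f -> Int ~ g -> g
  unify f ~ g
  unify Int ~ g
  unify Int -> Int ~ Int -> Int
  unify Int ~ Int
  unify Int ~ Int
  unify Int -> Int ~ Int -> h
  unify Int ~ Int
  unify Int ~ h
_ _ : Int

Answer: Int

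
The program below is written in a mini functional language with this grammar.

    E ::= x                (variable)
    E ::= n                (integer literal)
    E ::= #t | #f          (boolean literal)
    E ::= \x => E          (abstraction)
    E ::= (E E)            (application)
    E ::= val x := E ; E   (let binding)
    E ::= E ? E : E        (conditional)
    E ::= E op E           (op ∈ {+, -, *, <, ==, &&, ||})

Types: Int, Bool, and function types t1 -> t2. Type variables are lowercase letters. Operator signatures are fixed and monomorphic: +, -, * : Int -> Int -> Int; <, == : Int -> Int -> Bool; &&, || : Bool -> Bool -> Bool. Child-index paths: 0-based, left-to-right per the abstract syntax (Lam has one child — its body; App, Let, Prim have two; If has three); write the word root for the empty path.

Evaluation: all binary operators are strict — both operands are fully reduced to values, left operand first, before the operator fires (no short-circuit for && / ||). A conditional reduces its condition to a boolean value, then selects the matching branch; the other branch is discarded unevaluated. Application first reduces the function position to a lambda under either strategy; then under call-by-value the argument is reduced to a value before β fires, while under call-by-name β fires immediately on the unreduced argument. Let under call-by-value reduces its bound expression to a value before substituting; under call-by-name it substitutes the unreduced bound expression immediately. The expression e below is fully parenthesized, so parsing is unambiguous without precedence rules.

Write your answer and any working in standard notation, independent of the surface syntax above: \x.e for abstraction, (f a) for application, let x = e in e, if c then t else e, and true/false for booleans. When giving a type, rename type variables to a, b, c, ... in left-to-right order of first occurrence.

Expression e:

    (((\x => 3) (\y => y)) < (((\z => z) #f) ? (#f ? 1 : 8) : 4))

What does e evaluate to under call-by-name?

Answer: true

Working:
step 0: (((\x.3) (\y.y)) < (if ((\z.z) false) then (if false then 1 else 8) else 4))
step 1: [beta@0] (3 < (if ((\z.z) false) then (if false then 1 else 8) else 4))
step 2: [beta@1.0] (3 < (if false then (if false then 1 else 8) else 4))
step 3: [if@1] (3 < 4)
step 4: [delta@root] true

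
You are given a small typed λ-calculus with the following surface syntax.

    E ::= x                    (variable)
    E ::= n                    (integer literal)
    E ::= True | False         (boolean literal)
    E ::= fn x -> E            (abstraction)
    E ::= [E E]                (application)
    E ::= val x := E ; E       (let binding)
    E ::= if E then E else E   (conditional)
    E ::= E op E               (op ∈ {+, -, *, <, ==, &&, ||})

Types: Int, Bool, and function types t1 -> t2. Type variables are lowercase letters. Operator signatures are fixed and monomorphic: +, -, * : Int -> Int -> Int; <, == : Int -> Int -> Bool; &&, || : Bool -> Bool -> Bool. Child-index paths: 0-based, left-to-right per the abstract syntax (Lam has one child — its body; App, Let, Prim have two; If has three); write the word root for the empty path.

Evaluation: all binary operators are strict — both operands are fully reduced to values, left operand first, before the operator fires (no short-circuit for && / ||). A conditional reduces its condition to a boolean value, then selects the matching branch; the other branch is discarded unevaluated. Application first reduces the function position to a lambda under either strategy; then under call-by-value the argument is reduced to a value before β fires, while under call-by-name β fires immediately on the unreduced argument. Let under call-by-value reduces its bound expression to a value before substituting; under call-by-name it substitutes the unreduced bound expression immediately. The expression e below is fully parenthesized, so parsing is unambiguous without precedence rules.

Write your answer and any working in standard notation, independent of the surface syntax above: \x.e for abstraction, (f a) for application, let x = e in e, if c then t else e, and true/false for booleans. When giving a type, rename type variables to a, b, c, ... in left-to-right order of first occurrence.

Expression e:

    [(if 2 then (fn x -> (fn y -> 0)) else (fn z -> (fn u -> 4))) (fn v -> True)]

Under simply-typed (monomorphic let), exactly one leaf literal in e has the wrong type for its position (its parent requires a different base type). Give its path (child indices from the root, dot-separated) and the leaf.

Answer: 0.0 : 2

Working:
  unify Int ~ Bool
  FAIL: mismatch Int ~ Bool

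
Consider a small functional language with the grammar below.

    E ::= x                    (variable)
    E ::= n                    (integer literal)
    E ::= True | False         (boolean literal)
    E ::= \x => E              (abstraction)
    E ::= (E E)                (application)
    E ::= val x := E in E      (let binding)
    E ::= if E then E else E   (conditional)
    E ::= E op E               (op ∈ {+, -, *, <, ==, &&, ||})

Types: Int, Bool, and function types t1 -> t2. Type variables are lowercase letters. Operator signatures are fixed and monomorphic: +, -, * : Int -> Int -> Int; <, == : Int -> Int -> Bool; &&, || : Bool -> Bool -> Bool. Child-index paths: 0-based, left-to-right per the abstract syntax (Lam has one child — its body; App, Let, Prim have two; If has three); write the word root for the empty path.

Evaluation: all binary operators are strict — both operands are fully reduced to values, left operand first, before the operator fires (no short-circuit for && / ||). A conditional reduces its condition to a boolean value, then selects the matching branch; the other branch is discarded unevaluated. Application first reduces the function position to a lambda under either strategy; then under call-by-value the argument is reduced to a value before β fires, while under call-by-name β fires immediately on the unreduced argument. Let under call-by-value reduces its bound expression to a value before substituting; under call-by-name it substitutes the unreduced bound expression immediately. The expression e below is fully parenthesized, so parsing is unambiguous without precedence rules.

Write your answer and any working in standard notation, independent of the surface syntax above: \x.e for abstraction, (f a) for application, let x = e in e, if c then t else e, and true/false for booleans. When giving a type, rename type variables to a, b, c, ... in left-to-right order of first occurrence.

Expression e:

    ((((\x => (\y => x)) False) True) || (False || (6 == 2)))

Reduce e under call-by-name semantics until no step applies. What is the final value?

Derivation:
step 0: ((((\x.(\y.x)) false) true) || (false || (6 == 2)))
step 1: [beta@0.0] (((\y.false) true) || (false || (6 == 2)))
step 2: [beta@0] (false || (false || (6 == 2)))
step 3: [delta@1.1] (false || (false || false))
step 4: [delta@1] (false || false)
step 5: [delta@root] false

Answer: false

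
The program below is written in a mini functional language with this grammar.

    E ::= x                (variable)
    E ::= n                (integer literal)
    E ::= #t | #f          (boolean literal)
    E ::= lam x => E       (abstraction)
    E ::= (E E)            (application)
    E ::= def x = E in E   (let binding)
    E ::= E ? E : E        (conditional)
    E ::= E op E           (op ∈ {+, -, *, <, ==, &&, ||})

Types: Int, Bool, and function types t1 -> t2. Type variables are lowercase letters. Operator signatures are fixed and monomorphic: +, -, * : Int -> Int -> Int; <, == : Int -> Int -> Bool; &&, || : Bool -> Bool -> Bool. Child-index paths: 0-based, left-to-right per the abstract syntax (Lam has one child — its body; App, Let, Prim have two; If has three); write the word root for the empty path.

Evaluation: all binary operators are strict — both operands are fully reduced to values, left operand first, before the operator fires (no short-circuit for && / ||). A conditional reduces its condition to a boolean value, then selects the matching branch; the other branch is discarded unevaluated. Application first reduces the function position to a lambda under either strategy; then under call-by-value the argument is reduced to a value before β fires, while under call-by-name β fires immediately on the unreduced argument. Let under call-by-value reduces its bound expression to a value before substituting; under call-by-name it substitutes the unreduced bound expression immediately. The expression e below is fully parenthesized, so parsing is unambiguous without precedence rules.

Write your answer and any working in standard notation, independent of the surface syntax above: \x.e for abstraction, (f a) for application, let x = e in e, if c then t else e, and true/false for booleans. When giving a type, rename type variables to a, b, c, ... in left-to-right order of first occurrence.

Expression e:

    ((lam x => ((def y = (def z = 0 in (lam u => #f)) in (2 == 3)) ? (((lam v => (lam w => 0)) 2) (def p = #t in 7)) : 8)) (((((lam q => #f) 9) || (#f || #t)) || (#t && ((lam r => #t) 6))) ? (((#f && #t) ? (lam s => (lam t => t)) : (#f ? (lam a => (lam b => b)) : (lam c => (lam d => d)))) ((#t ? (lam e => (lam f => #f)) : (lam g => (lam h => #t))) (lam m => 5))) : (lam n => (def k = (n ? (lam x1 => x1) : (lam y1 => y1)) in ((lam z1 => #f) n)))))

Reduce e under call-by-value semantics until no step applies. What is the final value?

Answer: 8

Working:
step 0: ((\x.(if (let y = (let z = 0 in (\u.false)) in (2 == 3)) then (((\v.(\w.0)) 2) (let p = true in 7)) else 8)) (if ((((\q.false) 9) || (false || true)) || (true && ((\r.true) 6))) then ((if (false && true) then (\s.(\t.t)) else (if false then (\a.(\b.b)) else (\c.(\d.d)))) ((if true then (\e.(\f.false)) else (\g.(\h.true))) (\m.5))) else (\n.(let k = (if n then (\x1.x1) else (\y1.y1)) in ((\z1.false) n)))))
step 1: [beta@1.0.0.0] ((\x.(if (let y = (let z = 0 in (\u.false)) in (2 == 3)) then (((\v.(\w.0)) 2) (let p = true in 7)) else 8)) (if ((false || (false || true)) || (true && ((\r.true) 6))) then ((if (false && true) then (\s.(\t.t)) else (if false then (\a.(\b.b)) else (\c.(\d.d)))) ((if true then (\e.(\f.false)) else (\g.(\h.true))) (\m.5))) else (\n.(let k = (if n then (\x1.x1) else (\y1.y1)) in ((\z1.false) n)))))
step 2: [delta@1.0.0.1] ((\x.(if (let y = (let z = 0 in (\u.false)) in (2 == 3)) then (((\v.(\w.0)) 2) (let p = true in 7)) else 8)) (if ((false || true) || (true && ((\r.true) 6))) then ((if (false && true) then (\s.(\t.t)) else (if false then (\a.(\b.b)) else (\c.(\d.d)))) ((if true then (\e.(\f.false)) else (\g.(\h.true))) (\m.5))) else (\n.(let k = (if n then (\x1.x1) else (\y1.y1)) in ((\z1.false) n)))))
step 3: [delta@1.0.0] ((\x.(if (let y = (let z = 0 in (\u.false)) in (2 == 3)) then (((\v.(\w.0)) 2) (let p = true in 7)) else 8)) (if (true || (true && ((\r.true) 6))) then ((if (false && true) then (\s.(\t.t)) else (if false then (\a.(\b.b)) else (\c.(\d.d)))) ((if true then (\e.(\f.false)) else (\g.(\h.true))) (\m.5))) else (\n.(let k = (if n then (\x1.x1) else (\y1.y1)) in ((\z1.false) n)))))
step 4: [beta@1.0.1.1] ((\x.(if (let y = (let z = 0 in (\u.false)) in (2 == 3)) then (((\v.(\w.0)) 2) (let p = true in 7)) else 8)) (if (true || (true && true)) then ((if (false && true) then (\s.(\t.t)) else (if false then (\a.(\b.b)) else (\c.(\d.d)))) ((if true then (\e.(\f.false)) else (\g.(\h.true))) (\m.5))) else (\n.(let k = (if n then (\x1.x1) else (\y1.y1)) in ((\z1.false) n)))))
step 5: [delta@1.0.1] ((\x.(if (let y = (let z = 0 in (\u.false)) in (2 == 3)) then (((\v.(\w.0)) 2) (let p = true in 7)) else 8)) (if (true || true) then ((if (false && true) then (\s.(\t.t)) else (if false then (\a.(\b.b)) else (\c.(\d.d)))) ((if true then (\e.(\f.false)) else (\g.(\h.true))) (\m.5))) else (\n.(let k = (if n then (\x1.x1) else (\y1.y1)) in ((\z1.false) n)))))
step 6: [delta@1.0] ((\x.(if (let y = (let z = 0 in (\u.false)) in (2 == 3)) then (((\v.(\w.0)) 2) (let p = true in 7)) else 8)) (if true then ((if (false && true) then (\s.(\t.t)) else (if false then (\a.(\b.b)) else (\c.(\d.d)))) ((if true then (\e.(\f.false)) else (\g.(\h.true))) (\m.5))) else (\n.(let k = (if n then (\x1.x1) else (\y1.y1)) in ((\z1.false) n)))))
step 7: [if@1] ((\x.(if (let y = (let z = 0 in (\u.false)) in (2 == 3)) then (((\v.(\w.0)) 2) (let p = true in 7)) else 8)) ((if (false && true) then (\s.(\t.t)) else (if false then (\a.(\b.b)) else (\c.(\d.d)))) ((if true then (\e.(\f.false)) else (\g.(\h.true))) (\m.5))))
step 8: [delta@1.0.0] ((\x.(if (let y = (let z = 0 in (\u.false)) in (2 == 3)) then (((\v.(\w.0)) 2) (let p = true in 7)) else 8)) ((if false then (\s.(\t.t)) else (if false then (\a.(\b.b)) else (\c.(\d.d)))) ((if true then (\e.(\f.false)) else (\g.(\h.true))) (\m.5))))
step 9: [if@1.0] ((\x.(if (let y = (let z = 0 in (\u.false)) in (2 == 3)) then (((\v.(\w.0)) 2) (let p = true in 7)) else 8)) ((if false then (\a.(\b.b)) else (\c.(\d.d))) ((if true then (\e.(\f.false)) else (\g.(\h.true))) (\m.5))))
step 10: [if@1.0] ((\x.(if (let y = (let z = 0 in (\u.false)) in (2 == 3)) then (((\v.(\w.0)) 2) (let p = true in 7)) else 8)) ((\c.(\d.d)) ((if true then (\e.(\f.false)) else (\g.(\h.true))) (\m.5))))
step 11: [if@1.1.0] ((\x.(if (let y = (let z = 0 in (\u.false)) in (2 == 3)) then (((\v.(\w.0)) 2) (let p = true in 7)) else 8)) ((\c.(\d.d)) ((\e.(\f.false)) (\m.5))))
step 12: [beta@1.1] ((\x.(if (let y = (let z = 0 in (\u.false)) in (2 == 3)) then (((\v.(\w.0)) 2) (let p = true in 7)) else 8)) ((\c.(\d.d)) (\f.false)))
step 13: [beta@1] ((\x.(if (let y = (let z = 0 in (\u.false)) in (2 == 3)) then (((\v.(\w.0)) 2) (let p = true in 7)) else 8)) (\d.d))
step 14: [beta@root] (if (let y = (let z = 0 in (\u.false)) in (2 == 3)) then (((\v.(\w.0)) 2) (let p = true in 7)) else 8)
step 15: [let@0.0] (if (let y = (\u.false) in (2 == 3)) then (((\v.(\w.0)) 2) (let p = true in 7)) else 8)
step 16: [let@0] (if (2 == 3) then (((\v.(\w.0)) 2) (let p = true in 7)) else 8)
step 17: [delta@0] (if false then (((\v.(\w.0)) 2) (let p = true in 7)) else 8)
step 18: [if@root] 8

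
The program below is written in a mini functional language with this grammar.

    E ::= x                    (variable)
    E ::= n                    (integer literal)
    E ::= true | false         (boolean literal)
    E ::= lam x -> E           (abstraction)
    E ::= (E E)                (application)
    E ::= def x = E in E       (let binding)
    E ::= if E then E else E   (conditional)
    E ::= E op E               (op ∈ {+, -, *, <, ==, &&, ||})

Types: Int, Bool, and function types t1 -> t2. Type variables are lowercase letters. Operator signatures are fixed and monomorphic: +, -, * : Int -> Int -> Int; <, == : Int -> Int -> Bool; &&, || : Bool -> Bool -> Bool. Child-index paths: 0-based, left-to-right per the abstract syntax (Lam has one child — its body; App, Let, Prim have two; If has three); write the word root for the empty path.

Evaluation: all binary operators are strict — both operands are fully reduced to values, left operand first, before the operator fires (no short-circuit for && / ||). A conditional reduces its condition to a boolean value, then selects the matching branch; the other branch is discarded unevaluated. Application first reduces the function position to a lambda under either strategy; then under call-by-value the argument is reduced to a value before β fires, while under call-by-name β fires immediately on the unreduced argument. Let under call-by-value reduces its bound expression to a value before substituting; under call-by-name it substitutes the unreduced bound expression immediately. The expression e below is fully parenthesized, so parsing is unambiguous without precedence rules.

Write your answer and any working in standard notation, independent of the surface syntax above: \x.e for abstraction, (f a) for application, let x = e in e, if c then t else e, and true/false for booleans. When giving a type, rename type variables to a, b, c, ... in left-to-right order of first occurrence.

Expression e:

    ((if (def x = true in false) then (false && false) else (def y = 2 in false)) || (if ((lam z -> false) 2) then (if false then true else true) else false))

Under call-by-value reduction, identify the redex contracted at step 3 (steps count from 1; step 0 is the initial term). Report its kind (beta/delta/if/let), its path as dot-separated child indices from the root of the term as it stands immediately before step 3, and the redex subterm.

Answer: let at 0 : (let y = 2 in false)

Trace:
step 0: ((if (let x = true in false) then (false && false) else (let y = 2 in false)) || (if ((\z.false) 2) then (if false then true else true) else false))
step 1: [let@0.0] ((if false then (false && false) else (let y = 2 in false)) || (if ((\z.false) 2) then (if false then true else true) else false))
step 2: [if@0] ((let y = 2 in false) || (if ((\z.false) 2) then (if false then true else true) else false))
step 3: [let@0] (false || (if ((\z.false) 2) then (if false then true else true) else false))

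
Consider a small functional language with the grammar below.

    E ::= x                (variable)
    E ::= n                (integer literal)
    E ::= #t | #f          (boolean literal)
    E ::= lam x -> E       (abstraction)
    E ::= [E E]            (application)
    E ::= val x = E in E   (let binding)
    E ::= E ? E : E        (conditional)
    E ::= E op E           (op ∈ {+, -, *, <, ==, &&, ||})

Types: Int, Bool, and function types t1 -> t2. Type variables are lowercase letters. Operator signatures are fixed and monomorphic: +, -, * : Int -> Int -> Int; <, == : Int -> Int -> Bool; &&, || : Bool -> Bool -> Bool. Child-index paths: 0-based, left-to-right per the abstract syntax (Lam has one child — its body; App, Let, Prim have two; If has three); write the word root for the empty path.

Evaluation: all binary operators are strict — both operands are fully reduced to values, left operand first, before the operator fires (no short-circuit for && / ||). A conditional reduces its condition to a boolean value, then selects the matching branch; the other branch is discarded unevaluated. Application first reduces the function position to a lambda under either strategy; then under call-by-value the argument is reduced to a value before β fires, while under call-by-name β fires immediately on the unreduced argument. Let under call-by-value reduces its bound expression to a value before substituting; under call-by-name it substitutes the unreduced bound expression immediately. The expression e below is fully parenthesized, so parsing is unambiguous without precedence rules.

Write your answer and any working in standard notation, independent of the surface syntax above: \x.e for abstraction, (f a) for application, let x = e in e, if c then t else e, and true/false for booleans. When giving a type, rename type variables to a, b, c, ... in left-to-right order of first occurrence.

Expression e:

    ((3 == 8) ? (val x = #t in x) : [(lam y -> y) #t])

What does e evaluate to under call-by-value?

Working:
step 0: (if (3 == 8) then (let x = true in x) else ((\y.y) true))
step 1: [delta@0] (if false then (let x = true in x) else ((\y.y) true))
step 2: [if@root] ((\y.y) true)
step 3: [beta@root] true

Answer: true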